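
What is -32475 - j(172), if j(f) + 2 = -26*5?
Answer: -32343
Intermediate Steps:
j(f) = -132 (j(f) = -2 - 26*5 = -2 - 130 = -132)
-32475 - j(172) = -32475 - 1*(-132) = -32475 + 132 = -32343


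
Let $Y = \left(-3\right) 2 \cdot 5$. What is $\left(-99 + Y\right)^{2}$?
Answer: $16641$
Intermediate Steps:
$Y = -30$ ($Y = \left(-6\right) 5 = -30$)
$\left(-99 + Y\right)^{2} = \left(-99 - 30\right)^{2} = \left(-129\right)^{2} = 16641$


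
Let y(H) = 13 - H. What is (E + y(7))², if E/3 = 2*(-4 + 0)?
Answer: 324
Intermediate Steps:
E = -24 (E = 3*(2*(-4 + 0)) = 3*(2*(-4)) = 3*(-8) = -24)
(E + y(7))² = (-24 + (13 - 1*7))² = (-24 + (13 - 7))² = (-24 + 6)² = (-18)² = 324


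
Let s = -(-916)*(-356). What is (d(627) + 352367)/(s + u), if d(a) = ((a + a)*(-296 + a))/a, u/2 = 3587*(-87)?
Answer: -353029/950234 ≈ -0.37152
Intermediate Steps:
u = -624138 (u = 2*(3587*(-87)) = 2*(-312069) = -624138)
s = -326096 (s = -1*326096 = -326096)
d(a) = -592 + 2*a (d(a) = ((2*a)*(-296 + a))/a = (2*a*(-296 + a))/a = -592 + 2*a)
(d(627) + 352367)/(s + u) = ((-592 + 2*627) + 352367)/(-326096 - 624138) = ((-592 + 1254) + 352367)/(-950234) = (662 + 352367)*(-1/950234) = 353029*(-1/950234) = -353029/950234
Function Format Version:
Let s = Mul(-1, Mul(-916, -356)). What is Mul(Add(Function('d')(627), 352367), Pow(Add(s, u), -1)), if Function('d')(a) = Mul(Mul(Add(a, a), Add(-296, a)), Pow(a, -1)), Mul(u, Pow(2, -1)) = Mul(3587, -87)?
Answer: Rational(-353029, 950234) ≈ -0.37152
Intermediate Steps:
u = -624138 (u = Mul(2, Mul(3587, -87)) = Mul(2, -312069) = -624138)
s = -326096 (s = Mul(-1, 326096) = -326096)
Function('d')(a) = Add(-592, Mul(2, a)) (Function('d')(a) = Mul(Mul(Mul(2, a), Add(-296, a)), Pow(a, -1)) = Mul(Mul(2, a, Add(-296, a)), Pow(a, -1)) = Add(-592, Mul(2, a)))
Mul(Add(Function('d')(627), 352367), Pow(Add(s, u), -1)) = Mul(Add(Add(-592, Mul(2, 627)), 352367), Pow(Add(-326096, -624138), -1)) = Mul(Add(Add(-592, 1254), 352367), Pow(-950234, -1)) = Mul(Add(662, 352367), Rational(-1, 950234)) = Mul(353029, Rational(-1, 950234)) = Rational(-353029, 950234)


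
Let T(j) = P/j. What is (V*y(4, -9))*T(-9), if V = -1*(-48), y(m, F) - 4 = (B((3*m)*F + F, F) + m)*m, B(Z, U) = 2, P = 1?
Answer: -448/3 ≈ -149.33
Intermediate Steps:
T(j) = 1/j
y(m, F) = 4 + m*(2 + m) (y(m, F) = 4 + (2 + m)*m = 4 + m*(2 + m))
V = 48
(V*y(4, -9))*T(-9) = (48*(4 + 4² + 2*4))/(-9) = (48*(4 + 16 + 8))*(-⅑) = (48*28)*(-⅑) = 1344*(-⅑) = -448/3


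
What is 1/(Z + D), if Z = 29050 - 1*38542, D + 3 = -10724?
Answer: -1/20219 ≈ -4.9458e-5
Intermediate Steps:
D = -10727 (D = -3 - 10724 = -10727)
Z = -9492 (Z = 29050 - 38542 = -9492)
1/(Z + D) = 1/(-9492 - 10727) = 1/(-20219) = -1/20219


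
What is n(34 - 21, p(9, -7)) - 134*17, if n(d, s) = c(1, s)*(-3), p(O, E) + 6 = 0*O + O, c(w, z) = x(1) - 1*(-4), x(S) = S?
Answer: -2293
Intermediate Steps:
c(w, z) = 5 (c(w, z) = 1 - 1*(-4) = 1 + 4 = 5)
p(O, E) = -6 + O (p(O, E) = -6 + (0*O + O) = -6 + (0 + O) = -6 + O)
n(d, s) = -15 (n(d, s) = 5*(-3) = -15)
n(34 - 21, p(9, -7)) - 134*17 = -15 - 134*17 = -15 - 2278 = -2293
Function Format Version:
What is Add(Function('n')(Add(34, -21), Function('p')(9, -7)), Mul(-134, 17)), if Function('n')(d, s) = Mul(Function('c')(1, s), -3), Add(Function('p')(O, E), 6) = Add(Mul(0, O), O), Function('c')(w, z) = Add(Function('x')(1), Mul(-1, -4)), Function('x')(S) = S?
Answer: -2293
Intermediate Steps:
Function('c')(w, z) = 5 (Function('c')(w, z) = Add(1, Mul(-1, -4)) = Add(1, 4) = 5)
Function('p')(O, E) = Add(-6, O) (Function('p')(O, E) = Add(-6, Add(Mul(0, O), O)) = Add(-6, Add(0, O)) = Add(-6, O))
Function('n')(d, s) = -15 (Function('n')(d, s) = Mul(5, -3) = -15)
Add(Function('n')(Add(34, -21), Function('p')(9, -7)), Mul(-134, 17)) = Add(-15, Mul(-134, 17)) = Add(-15, -2278) = -2293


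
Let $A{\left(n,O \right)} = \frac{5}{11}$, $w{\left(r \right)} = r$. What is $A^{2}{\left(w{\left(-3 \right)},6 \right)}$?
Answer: $\frac{25}{121} \approx 0.20661$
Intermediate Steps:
$A{\left(n,O \right)} = \frac{5}{11}$ ($A{\left(n,O \right)} = 5 \cdot \frac{1}{11} = \frac{5}{11}$)
$A^{2}{\left(w{\left(-3 \right)},6 \right)} = \left(\frac{5}{11}\right)^{2} = \frac{25}{121}$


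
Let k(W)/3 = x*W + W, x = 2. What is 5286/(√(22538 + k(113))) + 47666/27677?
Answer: 47666/27677 + 5286*√23555/23555 ≈ 36.164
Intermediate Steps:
k(W) = 9*W (k(W) = 3*(2*W + W) = 3*(3*W) = 9*W)
5286/(√(22538 + k(113))) + 47666/27677 = 5286/(√(22538 + 9*113)) + 47666/27677 = 5286/(√(22538 + 1017)) + 47666*(1/27677) = 5286/(√23555) + 47666/27677 = 5286*(√23555/23555) + 47666/27677 = 5286*√23555/23555 + 47666/27677 = 47666/27677 + 5286*√23555/23555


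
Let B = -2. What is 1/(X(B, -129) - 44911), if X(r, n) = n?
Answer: -1/45040 ≈ -2.2202e-5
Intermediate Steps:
1/(X(B, -129) - 44911) = 1/(-129 - 44911) = 1/(-45040) = -1/45040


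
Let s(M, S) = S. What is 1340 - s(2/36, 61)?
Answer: 1279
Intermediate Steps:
1340 - s(2/36, 61) = 1340 - 1*61 = 1340 - 61 = 1279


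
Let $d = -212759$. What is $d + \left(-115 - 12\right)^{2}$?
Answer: $-196630$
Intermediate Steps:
$d + \left(-115 - 12\right)^{2} = -212759 + \left(-115 - 12\right)^{2} = -212759 + \left(-127\right)^{2} = -212759 + 16129 = -196630$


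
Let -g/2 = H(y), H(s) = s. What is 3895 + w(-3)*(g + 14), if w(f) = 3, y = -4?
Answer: 3961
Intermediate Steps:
g = 8 (g = -2*(-4) = 8)
3895 + w(-3)*(g + 14) = 3895 + 3*(8 + 14) = 3895 + 3*22 = 3895 + 66 = 3961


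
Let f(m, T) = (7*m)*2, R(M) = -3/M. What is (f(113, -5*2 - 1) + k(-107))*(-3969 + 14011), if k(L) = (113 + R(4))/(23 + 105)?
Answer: 4069184093/256 ≈ 1.5895e+7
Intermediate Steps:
k(L) = 449/512 (k(L) = (113 - 3/4)/(23 + 105) = (113 - 3*1/4)/128 = (113 - 3/4)*(1/128) = (449/4)*(1/128) = 449/512)
f(m, T) = 14*m
(f(113, -5*2 - 1) + k(-107))*(-3969 + 14011) = (14*113 + 449/512)*(-3969 + 14011) = (1582 + 449/512)*10042 = (810433/512)*10042 = 4069184093/256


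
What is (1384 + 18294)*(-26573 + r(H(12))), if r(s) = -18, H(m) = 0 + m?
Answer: -523257698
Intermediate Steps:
H(m) = m
(1384 + 18294)*(-26573 + r(H(12))) = (1384 + 18294)*(-26573 - 18) = 19678*(-26591) = -523257698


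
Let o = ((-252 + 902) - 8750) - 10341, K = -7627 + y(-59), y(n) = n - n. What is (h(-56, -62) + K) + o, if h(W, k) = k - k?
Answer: -26068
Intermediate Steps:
y(n) = 0
h(W, k) = 0
K = -7627 (K = -7627 + 0 = -7627)
o = -18441 (o = (650 - 8750) - 10341 = -8100 - 10341 = -18441)
(h(-56, -62) + K) + o = (0 - 7627) - 18441 = -7627 - 18441 = -26068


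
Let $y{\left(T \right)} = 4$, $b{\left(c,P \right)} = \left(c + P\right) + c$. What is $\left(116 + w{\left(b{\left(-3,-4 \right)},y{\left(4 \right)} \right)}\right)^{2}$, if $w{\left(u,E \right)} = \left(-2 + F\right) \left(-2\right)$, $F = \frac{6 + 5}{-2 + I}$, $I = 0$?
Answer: $17161$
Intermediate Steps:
$b{\left(c,P \right)} = P + 2 c$ ($b{\left(c,P \right)} = \left(P + c\right) + c = P + 2 c$)
$F = - \frac{11}{2}$ ($F = \frac{6 + 5}{-2 + 0} = \frac{11}{-2} = 11 \left(- \frac{1}{2}\right) = - \frac{11}{2} \approx -5.5$)
$w{\left(u,E \right)} = 15$ ($w{\left(u,E \right)} = \left(-2 - \frac{11}{2}\right) \left(-2\right) = \left(- \frac{15}{2}\right) \left(-2\right) = 15$)
$\left(116 + w{\left(b{\left(-3,-4 \right)},y{\left(4 \right)} \right)}\right)^{2} = \left(116 + 15\right)^{2} = 131^{2} = 17161$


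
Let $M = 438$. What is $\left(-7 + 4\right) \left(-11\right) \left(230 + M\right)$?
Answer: $22044$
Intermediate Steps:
$\left(-7 + 4\right) \left(-11\right) \left(230 + M\right) = \left(-7 + 4\right) \left(-11\right) \left(230 + 438\right) = \left(-3\right) \left(-11\right) 668 = 33 \cdot 668 = 22044$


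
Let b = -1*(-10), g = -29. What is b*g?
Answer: -290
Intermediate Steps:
b = 10
b*g = 10*(-29) = -290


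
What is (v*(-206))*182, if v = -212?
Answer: 7948304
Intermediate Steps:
(v*(-206))*182 = -212*(-206)*182 = 43672*182 = 7948304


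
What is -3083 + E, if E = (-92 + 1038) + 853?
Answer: -1284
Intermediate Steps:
E = 1799 (E = 946 + 853 = 1799)
-3083 + E = -3083 + 1799 = -1284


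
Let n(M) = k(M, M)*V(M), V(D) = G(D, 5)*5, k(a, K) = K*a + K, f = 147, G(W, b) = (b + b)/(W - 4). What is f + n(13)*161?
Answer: 1466423/9 ≈ 1.6294e+5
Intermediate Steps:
G(W, b) = 2*b/(-4 + W) (G(W, b) = (2*b)/(-4 + W) = 2*b/(-4 + W))
k(a, K) = K + K*a
V(D) = 50/(-4 + D) (V(D) = (2*5/(-4 + D))*5 = (10/(-4 + D))*5 = 50/(-4 + D))
n(M) = 50*M*(1 + M)/(-4 + M) (n(M) = (M*(1 + M))*(50/(-4 + M)) = 50*M*(1 + M)/(-4 + M))
f + n(13)*161 = 147 + (50*13*(1 + 13)/(-4 + 13))*161 = 147 + (50*13*14/9)*161 = 147 + (50*13*(⅑)*14)*161 = 147 + (9100/9)*161 = 147 + 1465100/9 = 1466423/9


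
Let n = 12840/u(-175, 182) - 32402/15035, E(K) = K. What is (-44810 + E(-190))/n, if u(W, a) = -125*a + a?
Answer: 61568325000/3727007 ≈ 16520.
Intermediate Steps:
u(W, a) = -124*a
n = -3727007/1368185 (n = 12840/((-124*182)) - 32402/15035 = 12840/(-22568) - 32402*1/15035 = 12840*(-1/22568) - 32402/15035 = -1605/2821 - 32402/15035 = -3727007/1368185 ≈ -2.7241)
(-44810 + E(-190))/n = (-44810 - 190)/(-3727007/1368185) = -45000*(-1368185/3727007) = 61568325000/3727007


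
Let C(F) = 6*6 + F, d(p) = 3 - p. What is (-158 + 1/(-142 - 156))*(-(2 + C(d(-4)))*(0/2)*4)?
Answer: 0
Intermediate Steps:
C(F) = 36 + F
(-158 + 1/(-142 - 156))*(-(2 + C(d(-4)))*(0/2)*4) = (-158 + 1/(-142 - 156))*(-(2 + (36 + (3 - 1*(-4))))*(0/2)*4) = (-158 + 1/(-298))*(-(2 + (36 + (3 + 4)))*(0*(1/2))*4) = (-158 - 1/298)*(-(2 + (36 + 7))*0*4) = -(-47085)*((2 + 43)*0)*4/298 = -(-47085)*(45*0)*4/298 = -(-47085)*0*4/298 = -(-47085)*0/298 = -47085/298*0 = 0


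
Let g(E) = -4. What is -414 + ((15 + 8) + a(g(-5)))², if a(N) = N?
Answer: -53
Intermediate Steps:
-414 + ((15 + 8) + a(g(-5)))² = -414 + ((15 + 8) - 4)² = -414 + (23 - 4)² = -414 + 19² = -414 + 361 = -53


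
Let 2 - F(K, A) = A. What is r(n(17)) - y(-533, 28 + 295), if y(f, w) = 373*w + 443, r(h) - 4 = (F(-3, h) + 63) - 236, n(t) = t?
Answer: -121106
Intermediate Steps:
F(K, A) = 2 - A
r(h) = -167 - h (r(h) = 4 + (((2 - h) + 63) - 236) = 4 + ((65 - h) - 236) = 4 + (-171 - h) = -167 - h)
y(f, w) = 443 + 373*w
r(n(17)) - y(-533, 28 + 295) = (-167 - 1*17) - (443 + 373*(28 + 295)) = (-167 - 17) - (443 + 373*323) = -184 - (443 + 120479) = -184 - 1*120922 = -184 - 120922 = -121106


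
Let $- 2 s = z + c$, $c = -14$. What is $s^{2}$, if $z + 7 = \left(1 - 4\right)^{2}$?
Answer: $36$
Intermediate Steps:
$z = 2$ ($z = -7 + \left(1 - 4\right)^{2} = -7 + \left(-3\right)^{2} = -7 + 9 = 2$)
$s = 6$ ($s = - \frac{2 - 14}{2} = \left(- \frac{1}{2}\right) \left(-12\right) = 6$)
$s^{2} = 6^{2} = 36$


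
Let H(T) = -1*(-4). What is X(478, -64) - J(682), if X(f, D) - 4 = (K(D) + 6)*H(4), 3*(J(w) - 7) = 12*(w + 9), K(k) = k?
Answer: -2999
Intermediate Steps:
H(T) = 4
J(w) = 43 + 4*w (J(w) = 7 + (12*(w + 9))/3 = 7 + (12*(9 + w))/3 = 7 + (108 + 12*w)/3 = 7 + (36 + 4*w) = 43 + 4*w)
X(f, D) = 28 + 4*D (X(f, D) = 4 + (D + 6)*4 = 4 + (6 + D)*4 = 4 + (24 + 4*D) = 28 + 4*D)
X(478, -64) - J(682) = (28 + 4*(-64)) - (43 + 4*682) = (28 - 256) - (43 + 2728) = -228 - 1*2771 = -228 - 2771 = -2999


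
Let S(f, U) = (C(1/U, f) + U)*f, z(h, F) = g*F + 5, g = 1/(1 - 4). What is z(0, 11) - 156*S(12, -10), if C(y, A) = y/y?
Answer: 50548/3 ≈ 16849.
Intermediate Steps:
g = -⅓ (g = 1/(-3) = -⅓ ≈ -0.33333)
C(y, A) = 1
z(h, F) = 5 - F/3 (z(h, F) = -F/3 + 5 = 5 - F/3)
S(f, U) = f*(1 + U) (S(f, U) = (1 + U)*f = f*(1 + U))
z(0, 11) - 156*S(12, -10) = (5 - ⅓*11) - 1872*(1 - 10) = (5 - 11/3) - 1872*(-9) = 4/3 - 156*(-108) = 4/3 + 16848 = 50548/3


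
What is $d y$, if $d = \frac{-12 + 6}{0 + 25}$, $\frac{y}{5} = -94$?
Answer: $\frac{564}{5} \approx 112.8$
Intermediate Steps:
$y = -470$ ($y = 5 \left(-94\right) = -470$)
$d = - \frac{6}{25} \approx -0.24$
$d y = \left(- \frac{6}{25}\right) \left(-470\right) = \frac{564}{5}$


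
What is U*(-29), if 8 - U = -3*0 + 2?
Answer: -174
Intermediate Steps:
U = 6 (U = 8 - (-3*0 + 2) = 8 - (0 + 2) = 8 - 1*2 = 8 - 2 = 6)
U*(-29) = 6*(-29) = -174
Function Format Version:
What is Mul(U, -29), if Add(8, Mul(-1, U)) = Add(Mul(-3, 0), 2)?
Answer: -174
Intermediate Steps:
U = 6 (U = Add(8, Mul(-1, Add(Mul(-3, 0), 2))) = Add(8, Mul(-1, Add(0, 2))) = Add(8, Mul(-1, 2)) = Add(8, -2) = 6)
Mul(U, -29) = Mul(6, -29) = -174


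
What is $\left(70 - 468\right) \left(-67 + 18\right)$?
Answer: $19502$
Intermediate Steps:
$\left(70 - 468\right) \left(-67 + 18\right) = \left(-398\right) \left(-49\right) = 19502$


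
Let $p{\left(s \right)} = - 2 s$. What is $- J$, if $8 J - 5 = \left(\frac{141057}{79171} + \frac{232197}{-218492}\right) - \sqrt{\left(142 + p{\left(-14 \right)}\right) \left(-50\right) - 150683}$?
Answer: $- \frac{98927708017}{138385841056} + \frac{3 i \sqrt{17687}}{8} \approx -0.71487 + 49.872 i$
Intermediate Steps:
$J = \frac{98927708017}{138385841056} - \frac{3 i \sqrt{17687}}{8}$ ($J = \frac{5}{8} + \frac{\left(\frac{141057}{79171} + \frac{232197}{-218492}\right) - \sqrt{\left(142 - -28\right) \left(-50\right) - 150683}}{8} = \frac{5}{8} + \frac{\left(141057 \cdot \frac{1}{79171} + 232197 \left(- \frac{1}{218492}\right)\right) - \sqrt{\left(142 + 28\right) \left(-50\right) - 150683}}{8} = \frac{5}{8} + \frac{\left(\frac{141057}{79171} - \frac{232197}{218492}\right) - \sqrt{170 \left(-50\right) - 150683}}{8} = \frac{5}{8} + \frac{\frac{12436557357}{17298230132} - \sqrt{-8500 - 150683}}{8} = \frac{5}{8} + \frac{\frac{12436557357}{17298230132} - \sqrt{-159183}}{8} = \frac{5}{8} + \frac{\frac{12436557357}{17298230132} - 3 i \sqrt{17687}}{8} = \frac{5}{8} + \left(\frac{12436557357}{138385841056} - \frac{3 i \sqrt{17687}}{8}\right) = \frac{98927708017}{138385841056} - \frac{3 i \sqrt{17687}}{8} \approx 0.71487 - 49.872 i$)
$- J = - (\frac{98927708017}{138385841056} - \frac{3 i \sqrt{17687}}{8}) = - \frac{98927708017}{138385841056} + \frac{3 i \sqrt{17687}}{8}$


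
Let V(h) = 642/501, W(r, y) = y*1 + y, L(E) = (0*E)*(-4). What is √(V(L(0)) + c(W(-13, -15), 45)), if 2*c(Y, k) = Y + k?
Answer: √979622/334 ≈ 2.9633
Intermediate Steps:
L(E) = 0 (L(E) = 0*(-4) = 0)
W(r, y) = 2*y (W(r, y) = y + y = 2*y)
V(h) = 214/167 (V(h) = 642*(1/501) = 214/167)
c(Y, k) = Y/2 + k/2 (c(Y, k) = (Y + k)/2 = Y/2 + k/2)
√(V(L(0)) + c(W(-13, -15), 45)) = √(214/167 + ((2*(-15))/2 + (½)*45)) = √(214/167 + ((½)*(-30) + 45/2)) = √(214/167 + (-15 + 45/2)) = √(214/167 + 15/2) = √(2933/334) = √979622/334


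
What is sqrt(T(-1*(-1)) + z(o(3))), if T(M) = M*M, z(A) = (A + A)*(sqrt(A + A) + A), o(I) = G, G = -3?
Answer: sqrt(19 - 6*I*sqrt(6)) ≈ 4.6379 - 1.5844*I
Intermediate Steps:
o(I) = -3
z(A) = 2*A*(A + sqrt(2)*sqrt(A)) (z(A) = (2*A)*(sqrt(2*A) + A) = (2*A)*(sqrt(2)*sqrt(A) + A) = (2*A)*(A + sqrt(2)*sqrt(A)) = 2*A*(A + sqrt(2)*sqrt(A)))
T(M) = M**2
sqrt(T(-1*(-1)) + z(o(3))) = sqrt((-1*(-1))**2 + (2*(-3)**2 + 2*sqrt(2)*(-3)**(3/2))) = sqrt(1**2 + (2*9 + 2*sqrt(2)*(-3*I*sqrt(3)))) = sqrt(1 + (18 - 6*I*sqrt(6))) = sqrt(19 - 6*I*sqrt(6))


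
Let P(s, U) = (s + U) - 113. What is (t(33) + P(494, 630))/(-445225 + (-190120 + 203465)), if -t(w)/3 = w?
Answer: -38/17995 ≈ -0.0021117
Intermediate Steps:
P(s, U) = -113 + U + s (P(s, U) = (U + s) - 113 = -113 + U + s)
t(w) = -3*w
(t(33) + P(494, 630))/(-445225 + (-190120 + 203465)) = (-3*33 + (-113 + 630 + 494))/(-445225 + (-190120 + 203465)) = (-99 + 1011)/(-445225 + 13345) = 912/(-431880) = 912*(-1/431880) = -38/17995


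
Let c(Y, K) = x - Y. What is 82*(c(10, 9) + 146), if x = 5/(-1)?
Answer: 10742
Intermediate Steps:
x = -5 (x = 5*(-1) = -5)
c(Y, K) = -5 - Y
82*(c(10, 9) + 146) = 82*((-5 - 1*10) + 146) = 82*((-5 - 10) + 146) = 82*(-15 + 146) = 82*131 = 10742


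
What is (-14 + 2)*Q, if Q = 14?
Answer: -168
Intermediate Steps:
(-14 + 2)*Q = (-14 + 2)*14 = -12*14 = -168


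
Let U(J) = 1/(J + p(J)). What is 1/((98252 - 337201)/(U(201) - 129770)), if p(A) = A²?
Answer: 5268921539/9701807298 ≈ 0.54309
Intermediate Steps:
U(J) = 1/(J + J²)
1/((98252 - 337201)/(U(201) - 129770)) = 1/((98252 - 337201)/(1/(201*(1 + 201)) - 129770)) = 1/(-238949/((1/201)/202 - 129770)) = 1/(-238949/((1/201)*(1/202) - 129770)) = 1/(-238949/(1/40602 - 129770)) = 1/(-238949/(-5268921539/40602)) = 1/(-238949*(-40602/5268921539)) = 1/(9701807298/5268921539) = 5268921539/9701807298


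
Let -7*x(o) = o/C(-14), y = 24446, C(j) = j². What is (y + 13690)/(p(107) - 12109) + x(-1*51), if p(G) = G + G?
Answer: -17238649/5439980 ≈ -3.1689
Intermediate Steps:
p(G) = 2*G
x(o) = -o/1372 (x(o) = -o/(7*((-14)²)) = -o/(7*196) = -o/1372)
(y + 13690)/(p(107) - 12109) + x(-1*51) = (24446 + 13690)/(2*107 - 12109) - (-1)*51/1372 = 38136/(214 - 12109) - 1/1372*(-51) = 38136/(-11895) + 51/1372 = 38136*(-1/11895) + 51/1372 = -12712/3965 + 51/1372 = -17238649/5439980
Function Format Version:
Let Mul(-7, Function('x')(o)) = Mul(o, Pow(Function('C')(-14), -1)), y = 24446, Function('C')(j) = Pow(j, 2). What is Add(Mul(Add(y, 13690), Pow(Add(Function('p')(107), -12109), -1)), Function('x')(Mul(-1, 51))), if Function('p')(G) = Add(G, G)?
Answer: Rational(-17238649, 5439980) ≈ -3.1689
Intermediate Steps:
Function('p')(G) = Mul(2, G)
Function('x')(o) = Mul(Rational(-1, 1372), o) (Function('x')(o) = Mul(Rational(-1, 7), Mul(o, Pow(Pow(-14, 2), -1))) = Mul(Rational(-1, 7), Mul(o, Pow(196, -1))) = Mul(Rational(-1, 7), Mul(o, Rational(1, 196))) = Mul(Rational(-1, 7), Mul(Rational(1, 196), o)) = Mul(Rational(-1, 1372), o))
Add(Mul(Add(y, 13690), Pow(Add(Function('p')(107), -12109), -1)), Function('x')(Mul(-1, 51))) = Add(Mul(Add(24446, 13690), Pow(Add(Mul(2, 107), -12109), -1)), Mul(Rational(-1, 1372), Mul(-1, 51))) = Add(Mul(38136, Pow(Add(214, -12109), -1)), Mul(Rational(-1, 1372), -51)) = Add(Mul(38136, Pow(-11895, -1)), Rational(51, 1372)) = Add(Mul(38136, Rational(-1, 11895)), Rational(51, 1372)) = Add(Rational(-12712, 3965), Rational(51, 1372)) = Rational(-17238649, 5439980)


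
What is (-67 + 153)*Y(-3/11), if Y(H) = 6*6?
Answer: 3096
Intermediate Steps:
Y(H) = 36
(-67 + 153)*Y(-3/11) = (-67 + 153)*36 = 86*36 = 3096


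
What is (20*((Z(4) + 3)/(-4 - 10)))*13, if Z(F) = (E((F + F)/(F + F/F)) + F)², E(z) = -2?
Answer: -130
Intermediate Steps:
Z(F) = (-2 + F)²
(20*((Z(4) + 3)/(-4 - 10)))*13 = (20*(((-2 + 4)² + 3)/(-4 - 10)))*13 = (20*((2² + 3)/(-14)))*13 = (20*((4 + 3)*(-1/14)))*13 = (20*(7*(-1/14)))*13 = (20*(-½))*13 = -10*13 = -130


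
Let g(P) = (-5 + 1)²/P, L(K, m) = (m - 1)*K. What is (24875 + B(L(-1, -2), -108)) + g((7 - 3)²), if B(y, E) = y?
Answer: 24879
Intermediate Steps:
L(K, m) = K*(-1 + m) (L(K, m) = (-1 + m)*K = K*(-1 + m))
g(P) = 16/P (g(P) = (-4)²/P = 16/P)
(24875 + B(L(-1, -2), -108)) + g((7 - 3)²) = (24875 - (-1 - 2)) + 16/((7 - 3)²) = (24875 - 1*(-3)) + 16/(4²) = (24875 + 3) + 16/16 = 24878 + 16*(1/16) = 24878 + 1 = 24879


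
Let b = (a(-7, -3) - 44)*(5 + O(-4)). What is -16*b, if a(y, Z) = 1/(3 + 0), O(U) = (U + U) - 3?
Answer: -4192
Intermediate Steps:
O(U) = -3 + 2*U (O(U) = 2*U - 3 = -3 + 2*U)
a(y, Z) = 1/3
b = 262 (b = (1/3 - 44)*(5 + (-3 + 2*(-4))) = -131*(5 + (-3 - 8))/3 = -131*(5 - 11)/3 = -131/3*(-6) = 262)
-16*b = -16*262 = -4192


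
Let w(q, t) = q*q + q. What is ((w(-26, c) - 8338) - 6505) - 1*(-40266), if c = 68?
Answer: 26073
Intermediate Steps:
w(q, t) = q + q**2 (w(q, t) = q**2 + q = q + q**2)
((w(-26, c) - 8338) - 6505) - 1*(-40266) = ((-26*(1 - 26) - 8338) - 6505) - 1*(-40266) = ((-26*(-25) - 8338) - 6505) + 40266 = ((650 - 8338) - 6505) + 40266 = (-7688 - 6505) + 40266 = -14193 + 40266 = 26073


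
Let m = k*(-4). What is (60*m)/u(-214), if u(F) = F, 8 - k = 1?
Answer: 840/107 ≈ 7.8505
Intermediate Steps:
k = 7 (k = 8 - 1*1 = 8 - 1 = 7)
m = -28 (m = 7*(-4) = -28)
(60*m)/u(-214) = (60*(-28))/(-214) = -1680*(-1/214) = 840/107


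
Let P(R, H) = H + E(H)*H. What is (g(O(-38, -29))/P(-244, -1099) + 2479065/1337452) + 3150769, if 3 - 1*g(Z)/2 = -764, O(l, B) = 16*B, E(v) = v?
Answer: 2542523998834242887/806953001652 ≈ 3.1508e+6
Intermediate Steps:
g(Z) = 1534 (g(Z) = 6 - 2*(-764) = 6 + 1528 = 1534)
P(R, H) = H + H² (P(R, H) = H + H*H = H + H²)
(g(O(-38, -29))/P(-244, -1099) + 2479065/1337452) + 3150769 = (1534/((-1099*(1 - 1099))) + 2479065/1337452) + 3150769 = (1534/((-1099*(-1098))) + 2479065*(1/1337452)) + 3150769 = (1534/1206702 + 2479065/1337452) + 3150769 = (1534*(1/1206702) + 2479065/1337452) + 3150769 = (767/603351 + 2479065/1337452) + 3150769 = 1496772172499/806953001652 + 3150769 = 2542523998834242887/806953001652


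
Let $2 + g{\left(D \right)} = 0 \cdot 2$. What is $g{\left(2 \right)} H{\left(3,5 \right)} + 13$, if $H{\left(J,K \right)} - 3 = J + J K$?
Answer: $-29$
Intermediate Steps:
$H{\left(J,K \right)} = 3 + J + J K$ ($H{\left(J,K \right)} = 3 + \left(J + J K\right) = 3 + J + J K$)
$g{\left(D \right)} = -2$ ($g{\left(D \right)} = -2 + 0 \cdot 2 = -2 + 0 = -2$)
$g{\left(2 \right)} H{\left(3,5 \right)} + 13 = - 2 \left(3 + 3 + 3 \cdot 5\right) + 13 = - 2 \left(3 + 3 + 15\right) + 13 = \left(-2\right) 21 + 13 = -42 + 13 = -29$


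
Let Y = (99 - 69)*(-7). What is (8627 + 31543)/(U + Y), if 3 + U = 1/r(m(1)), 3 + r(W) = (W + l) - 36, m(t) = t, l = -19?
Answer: -88065/467 ≈ -188.58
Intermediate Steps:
r(W) = -58 + W (r(W) = -3 + ((W - 19) - 36) = -3 + ((-19 + W) - 36) = -3 + (-55 + W) = -58 + W)
U = -172/57 (U = -3 + 1/(-58 + 1) = -3 + 1/(-57) = -3 - 1/57 = -172/57 ≈ -3.0175)
Y = -210 (Y = 30*(-7) = -210)
(8627 + 31543)/(U + Y) = (8627 + 31543)/(-172/57 - 210) = 40170/(-12142/57) = 40170*(-57/12142) = -88065/467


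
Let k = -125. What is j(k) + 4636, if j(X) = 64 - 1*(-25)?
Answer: 4725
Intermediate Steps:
j(X) = 89 (j(X) = 64 + 25 = 89)
j(k) + 4636 = 89 + 4636 = 4725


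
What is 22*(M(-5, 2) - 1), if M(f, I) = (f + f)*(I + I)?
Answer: -902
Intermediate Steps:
M(f, I) = 4*I*f (M(f, I) = (2*f)*(2*I) = 4*I*f)
22*(M(-5, 2) - 1) = 22*(4*2*(-5) - 1) = 22*(-40 - 1) = 22*(-41) = -902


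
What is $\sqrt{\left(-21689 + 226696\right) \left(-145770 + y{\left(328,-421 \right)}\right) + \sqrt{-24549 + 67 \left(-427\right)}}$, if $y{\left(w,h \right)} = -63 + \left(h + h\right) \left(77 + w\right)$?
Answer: $\sqrt{-99806222901 + i \sqrt{53158}} \approx 0.0002 + 3.1592 \cdot 10^{5} i$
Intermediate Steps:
$y{\left(w,h \right)} = -63 + 2 h \left(77 + w\right)$
$\sqrt{\left(-21689 + 226696\right) \left(-145770 + y{\left(328,-421 \right)}\right) + \sqrt{-24549 + 67 \left(-427\right)}} = \sqrt{\left(-21689 + 226696\right) \left(-145770 + \left(-63 + 154 \left(-421\right) + 2 \left(-421\right) 328\right)\right) + \sqrt{-24549 + 67 \left(-427\right)}} = \sqrt{205007 \left(-145770 - 341073\right) + \sqrt{-24549 - 28609}} = \sqrt{205007 \left(-145770 - 341073\right) + \sqrt{-53158}} = \sqrt{205007 \left(-486843\right) + i \sqrt{53158}} = \sqrt{-99806222901 + i \sqrt{53158}}$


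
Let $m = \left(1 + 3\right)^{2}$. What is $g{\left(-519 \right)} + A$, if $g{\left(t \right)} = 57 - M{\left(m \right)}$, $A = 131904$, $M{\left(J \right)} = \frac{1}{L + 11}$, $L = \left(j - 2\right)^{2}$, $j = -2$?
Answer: $\frac{3562946}{27} \approx 1.3196 \cdot 10^{5}$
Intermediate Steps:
$m = 16$ ($m = 4^{2} = 16$)
$L = 16$ ($L = \left(-2 - 2\right)^{2} = \left(-4\right)^{2} = 16$)
$M{\left(J \right)} = \frac{1}{27}$ ($M{\left(J \right)} = \frac{1}{16 + 11} = \frac{1}{27}$)
$g{\left(t \right)} = \frac{1538}{27}$ ($g{\left(t \right)} = 57 - \frac{1}{27} = \frac{1538}{27}$)
$g{\left(-519 \right)} + A = \frac{1538}{27} + 131904 = \frac{3562946}{27}$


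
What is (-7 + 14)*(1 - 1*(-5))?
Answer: 42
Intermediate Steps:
(-7 + 14)*(1 - 1*(-5)) = 7*(1 + 5) = 7*6 = 42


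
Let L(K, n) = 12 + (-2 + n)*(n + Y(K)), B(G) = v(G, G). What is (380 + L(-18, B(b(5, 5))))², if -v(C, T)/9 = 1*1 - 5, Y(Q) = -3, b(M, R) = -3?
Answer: 2292196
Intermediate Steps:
v(C, T) = 36 (v(C, T) = -9*(1*1 - 5) = -9*(1 - 5) = -9*(-4) = 36)
B(G) = 36
L(K, n) = 12 + (-3 + n)*(-2 + n) (L(K, n) = 12 + (-2 + n)*(n - 3) = 12 + (-2 + n)*(-3 + n) = 12 + (-3 + n)*(-2 + n))
(380 + L(-18, B(b(5, 5))))² = (380 + (18 + 36² - 5*36))² = (380 + (18 + 1296 - 180))² = (380 + 1134)² = 1514² = 2292196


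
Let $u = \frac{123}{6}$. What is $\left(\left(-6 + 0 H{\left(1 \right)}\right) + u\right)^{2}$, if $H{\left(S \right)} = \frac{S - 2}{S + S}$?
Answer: $\frac{841}{4} \approx 210.25$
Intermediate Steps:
$H{\left(S \right)} = \frac{-2 + S}{2 S}$
$u = \frac{41}{2}$ ($u = 123 \cdot \frac{1}{6} = \frac{41}{2} \approx 20.5$)
$\left(\left(-6 + 0 H{\left(1 \right)}\right) + u\right)^{2} = \left(\left(-6 + 0 \frac{-2 + 1}{2 \cdot 1}\right) + \frac{41}{2}\right)^{2} = \left(\left(-6 + 0 \cdot \frac{1}{2} \cdot 1 \left(-1\right)\right) + \frac{41}{2}\right)^{2} = \left(\left(-6 + 0 \left(- \frac{1}{2}\right)\right) + \frac{41}{2}\right)^{2} = \left(\left(-6 + 0\right) + \frac{41}{2}\right)^{2} = \left(-6 + \frac{41}{2}\right)^{2} = \left(\frac{29}{2}\right)^{2} = \frac{841}{4}$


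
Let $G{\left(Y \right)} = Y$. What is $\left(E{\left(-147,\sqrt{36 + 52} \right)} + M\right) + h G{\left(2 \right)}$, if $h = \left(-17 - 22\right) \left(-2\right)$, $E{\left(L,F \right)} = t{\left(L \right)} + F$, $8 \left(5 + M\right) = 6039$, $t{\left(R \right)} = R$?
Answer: $\frac{6071}{8} + 2 \sqrt{22} \approx 768.26$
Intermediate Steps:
$M = \frac{5999}{8}$ ($M = -5 + \frac{1}{8} \cdot 6039 = -5 + \frac{6039}{8} = \frac{5999}{8} \approx 749.88$)
$E{\left(L,F \right)} = F + L$ ($E{\left(L,F \right)} = L + F = F + L$)
$h = 78$ ($h = \left(-39\right) \left(-2\right) = 78$)
$\left(E{\left(-147,\sqrt{36 + 52} \right)} + M\right) + h G{\left(2 \right)} = \left(\left(\sqrt{36 + 52} - 147\right) + \frac{5999}{8}\right) + 78 \cdot 2 = \left(\left(\sqrt{88} - 147\right) + \frac{5999}{8}\right) + 156 = \left(\left(2 \sqrt{22} - 147\right) + \frac{5999}{8}\right) + 156 = \left(\left(-147 + 2 \sqrt{22}\right) + \frac{5999}{8}\right) + 156 = \left(\frac{4823}{8} + 2 \sqrt{22}\right) + 156 = \frac{6071}{8} + 2 \sqrt{22}$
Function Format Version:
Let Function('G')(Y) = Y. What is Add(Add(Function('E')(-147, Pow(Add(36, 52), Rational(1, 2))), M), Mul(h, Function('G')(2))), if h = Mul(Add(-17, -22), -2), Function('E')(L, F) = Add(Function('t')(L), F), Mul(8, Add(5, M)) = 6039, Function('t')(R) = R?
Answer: Add(Rational(6071, 8), Mul(2, Pow(22, Rational(1, 2)))) ≈ 768.26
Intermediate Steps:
M = Rational(5999, 8) (M = Add(-5, Mul(Rational(1, 8), 6039)) = Add(-5, Rational(6039, 8)) = Rational(5999, 8) ≈ 749.88)
Function('E')(L, F) = Add(F, L) (Function('E')(L, F) = Add(L, F) = Add(F, L))
h = 78 (h = Mul(-39, -2) = 78)
Add(Add(Function('E')(-147, Pow(Add(36, 52), Rational(1, 2))), M), Mul(h, Function('G')(2))) = Add(Add(Add(Pow(Add(36, 52), Rational(1, 2)), -147), Rational(5999, 8)), Mul(78, 2)) = Add(Add(Add(Pow(88, Rational(1, 2)), -147), Rational(5999, 8)), 156) = Add(Add(Add(Mul(2, Pow(22, Rational(1, 2))), -147), Rational(5999, 8)), 156) = Add(Add(Add(-147, Mul(2, Pow(22, Rational(1, 2)))), Rational(5999, 8)), 156) = Add(Add(Rational(4823, 8), Mul(2, Pow(22, Rational(1, 2)))), 156) = Add(Rational(6071, 8), Mul(2, Pow(22, Rational(1, 2))))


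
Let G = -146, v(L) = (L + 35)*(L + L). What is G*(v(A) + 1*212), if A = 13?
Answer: -213160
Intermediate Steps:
v(L) = 2*L*(35 + L) (v(L) = (35 + L)*(2*L) = 2*L*(35 + L))
G*(v(A) + 1*212) = -146*(2*13*(35 + 13) + 1*212) = -146*(2*13*48 + 212) = -146*(1248 + 212) = -146*1460 = -213160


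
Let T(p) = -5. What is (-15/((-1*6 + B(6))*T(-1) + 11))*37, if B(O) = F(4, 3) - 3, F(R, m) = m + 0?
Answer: -555/41 ≈ -13.537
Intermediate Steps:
F(R, m) = m
B(O) = 0 (B(O) = 3 - 3 = 0)
(-15/((-1*6 + B(6))*T(-1) + 11))*37 = (-15/((-1*6 + 0)*(-5) + 11))*37 = (-15/((-6 + 0)*(-5) + 11))*37 = (-15/(-6*(-5) + 11))*37 = (-15/(30 + 11))*37 = (-15/41)*37 = ((1/41)*(-15))*37 = -15/41*37 = -555/41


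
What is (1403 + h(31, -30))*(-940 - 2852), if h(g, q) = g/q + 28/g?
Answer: -824550808/155 ≈ -5.3197e+6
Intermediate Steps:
h(g, q) = 28/g + g/q
(1403 + h(31, -30))*(-940 - 2852) = (1403 + (28/31 + 31/(-30)))*(-940 - 2852) = (1403 + (28*(1/31) + 31*(-1/30)))*(-3792) = (1403 + (28/31 - 31/30))*(-3792) = (1403 - 121/930)*(-3792) = (1304669/930)*(-3792) = -824550808/155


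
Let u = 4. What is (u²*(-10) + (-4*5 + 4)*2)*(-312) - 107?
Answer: 59797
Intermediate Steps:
(u²*(-10) + (-4*5 + 4)*2)*(-312) - 107 = (4²*(-10) + (-4*5 + 4)*2)*(-312) - 107 = (16*(-10) + (-20 + 4)*2)*(-312) - 107 = (-160 - 16*2)*(-312) - 107 = (-160 - 32)*(-312) - 107 = -192*(-312) - 107 = 59904 - 107 = 59797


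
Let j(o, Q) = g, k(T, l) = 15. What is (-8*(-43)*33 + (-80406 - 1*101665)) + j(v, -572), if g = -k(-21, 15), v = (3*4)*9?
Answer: -170734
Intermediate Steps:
v = 108 (v = 12*9 = 108)
g = -15 (g = -1*15 = -15)
j(o, Q) = -15
(-8*(-43)*33 + (-80406 - 1*101665)) + j(v, -572) = (-8*(-43)*33 + (-80406 - 1*101665)) - 15 = (344*33 + (-80406 - 101665)) - 15 = (11352 - 182071) - 15 = -170719 - 15 = -170734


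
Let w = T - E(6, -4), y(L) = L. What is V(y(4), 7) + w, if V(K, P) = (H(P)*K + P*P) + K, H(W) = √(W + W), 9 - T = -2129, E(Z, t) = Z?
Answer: 2185 + 4*√14 ≈ 2200.0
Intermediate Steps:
T = 2138 (T = 9 - 1*(-2129) = 9 + 2129 = 2138)
H(W) = √2*√W (H(W) = √(2*W) = √2*√W)
V(K, P) = K + P² + K*√2*√P (V(K, P) = ((√2*√P)*K + P*P) + K = (K*√2*√P + P²) + K = (P² + K*√2*√P) + K = K + P² + K*√2*√P)
w = 2132 (w = 2138 - 1*6 = 2138 - 6 = 2132)
V(y(4), 7) + w = (4 + 7² + 4*√2*√7) + 2132 = (4 + 49 + 4*√14) + 2132 = (53 + 4*√14) + 2132 = 2185 + 4*√14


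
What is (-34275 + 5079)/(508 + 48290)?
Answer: -1622/2711 ≈ -0.59830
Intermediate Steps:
(-34275 + 5079)/(508 + 48290) = -29196/48798 = -29196*1/48798 = -1622/2711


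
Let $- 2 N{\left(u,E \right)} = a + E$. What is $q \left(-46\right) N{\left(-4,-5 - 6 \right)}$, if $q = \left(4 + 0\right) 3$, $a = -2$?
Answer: $-3588$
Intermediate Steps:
$q = 12$ ($q = 4 \cdot 3 = 12$)
$N{\left(u,E \right)} = 1 - \frac{E}{2}$ ($N{\left(u,E \right)} = - \frac{-2 + E}{2} = 1 - \frac{E}{2}$)
$q \left(-46\right) N{\left(-4,-5 - 6 \right)} = 12 \left(-46\right) \left(1 - \frac{-5 - 6}{2}\right) = - 552 \left(1 - \frac{-5 - 6}{2}\right) = - 552 \left(1 - - \frac{11}{2}\right) = - 552 \left(1 + \frac{11}{2}\right) = \left(-552\right) \frac{13}{2} = -3588$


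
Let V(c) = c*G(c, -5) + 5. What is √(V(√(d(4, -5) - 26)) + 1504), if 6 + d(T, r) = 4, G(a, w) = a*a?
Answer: √(1509 - 56*I*√7) ≈ 38.893 - 1.9048*I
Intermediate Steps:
G(a, w) = a²
d(T, r) = -2 (d(T, r) = -6 + 4 = -2)
V(c) = 5 + c³ (V(c) = c*c² + 5 = c³ + 5 = 5 + c³)
√(V(√(d(4, -5) - 26)) + 1504) = √((5 + (√(-2 - 26))³) + 1504) = √((5 + (√(-28))³) + 1504) = √((5 + (2*I*√7)³) + 1504) = √((5 - 56*I*√7) + 1504) = √(1509 - 56*I*√7)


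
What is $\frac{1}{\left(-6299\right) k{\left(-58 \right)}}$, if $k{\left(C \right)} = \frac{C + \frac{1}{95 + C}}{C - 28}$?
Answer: $- \frac{3182}{13511355} \approx -0.00023551$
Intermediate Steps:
$k{\left(C \right)} = \frac{C + \frac{1}{95 + C}}{-28 + C}$
$\frac{1}{\left(-6299\right) k{\left(-58 \right)}} = \frac{1}{\left(-6299\right) \frac{1 + \left(-58\right)^{2} + 95 \left(-58\right)}{-2660 + \left(-58\right)^{2} + 67 \left(-58\right)}} = - \frac{1}{6299 \frac{1 + 3364 - 5510}{-2660 + 3364 - 3886}} = - \frac{1}{6299 \frac{1}{-3182} \left(-2145\right)} = - \frac{1}{6299 \left(\left(- \frac{1}{3182}\right) \left(-2145\right)\right)} = - \frac{1}{6299 \cdot \frac{2145}{3182}} = \left(- \frac{1}{6299}\right) \frac{3182}{2145} = - \frac{3182}{13511355}$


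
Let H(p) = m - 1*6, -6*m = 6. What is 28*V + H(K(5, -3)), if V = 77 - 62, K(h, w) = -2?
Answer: 413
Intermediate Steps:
m = -1 (m = -1/6*6 = -1)
V = 15
H(p) = -7 (H(p) = -1 - 1*6 = -1 - 6 = -7)
28*V + H(K(5, -3)) = 28*15 - 7 = 420 - 7 = 413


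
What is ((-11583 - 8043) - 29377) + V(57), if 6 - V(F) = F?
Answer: -49054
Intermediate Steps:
V(F) = 6 - F
((-11583 - 8043) - 29377) + V(57) = ((-11583 - 8043) - 29377) + (6 - 1*57) = (-19626 - 29377) + (6 - 57) = -49003 - 51 = -49054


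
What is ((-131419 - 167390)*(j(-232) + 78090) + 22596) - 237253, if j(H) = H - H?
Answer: -23334209467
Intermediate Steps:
j(H) = 0
((-131419 - 167390)*(j(-232) + 78090) + 22596) - 237253 = ((-131419 - 167390)*(0 + 78090) + 22596) - 237253 = (-298809*78090 + 22596) - 237253 = (-23333994810 + 22596) - 237253 = -23333972214 - 237253 = -23334209467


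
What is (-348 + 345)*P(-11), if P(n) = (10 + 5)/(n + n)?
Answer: 45/22 ≈ 2.0455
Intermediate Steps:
P(n) = 15/(2*n) (P(n) = 15/((2*n)) = 15*(1/(2*n)) = 15/(2*n))
(-348 + 345)*P(-11) = (-348 + 345)*((15/2)/(-11)) = -45*(-1)/(2*11) = -3*(-15/22) = 45/22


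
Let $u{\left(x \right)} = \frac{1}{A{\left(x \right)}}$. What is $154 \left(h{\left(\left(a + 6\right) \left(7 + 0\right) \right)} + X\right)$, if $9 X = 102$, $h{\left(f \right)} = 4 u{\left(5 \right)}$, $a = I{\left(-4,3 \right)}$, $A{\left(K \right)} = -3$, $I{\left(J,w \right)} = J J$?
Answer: $1540$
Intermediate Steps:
$I{\left(J,w \right)} = J^{2}$
$a = 16$ ($a = \left(-4\right)^{2} = 16$)
$u{\left(x \right)} = - \frac{1}{3}$ ($u{\left(x \right)} = \frac{1}{-3} = - \frac{1}{3}$)
$h{\left(f \right)} = - \frac{4}{3}$ ($h{\left(f \right)} = 4 \left(- \frac{1}{3}\right) = - \frac{4}{3}$)
$X = \frac{34}{3}$ ($X = \frac{1}{9} \cdot 102 = \frac{34}{3} \approx 11.333$)
$154 \left(h{\left(\left(a + 6\right) \left(7 + 0\right) \right)} + X\right) = 154 \left(- \frac{4}{3} + \frac{34}{3}\right) = 154 \cdot 10 = 1540$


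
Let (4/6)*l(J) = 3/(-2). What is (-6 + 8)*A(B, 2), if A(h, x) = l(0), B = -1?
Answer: -9/2 ≈ -4.5000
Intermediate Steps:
l(J) = -9/4 (l(J) = 3*(3/(-2))/2 = 3*(3*(-1/2))/2 = (3/2)*(-3/2) = -9/4)
A(h, x) = -9/4
(-6 + 8)*A(B, 2) = (-6 + 8)*(-9/4) = 2*(-9/4) = -9/2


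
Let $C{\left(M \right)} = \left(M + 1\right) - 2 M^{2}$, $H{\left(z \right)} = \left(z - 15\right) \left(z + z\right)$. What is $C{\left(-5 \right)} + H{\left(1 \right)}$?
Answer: $-82$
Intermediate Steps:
$H{\left(z \right)} = 2 z \left(-15 + z\right)$ ($H{\left(z \right)} = \left(-15 + z\right) 2 z = 2 z \left(-15 + z\right)$)
$C{\left(M \right)} = 1 + M - 2 M^{2}$ ($C{\left(M \right)} = \left(1 + M\right) - 2 M^{2} = 1 + M - 2 M^{2}$)
$C{\left(-5 \right)} + H{\left(1 \right)} = \left(1 - 5 - 2 \left(-5\right)^{2}\right) + 2 \cdot 1 \left(-15 + 1\right) = \left(1 - 5 - 50\right) + 2 \cdot 1 \left(-14\right) = \left(1 - 5 - 50\right) - 28 = -54 - 28 = -82$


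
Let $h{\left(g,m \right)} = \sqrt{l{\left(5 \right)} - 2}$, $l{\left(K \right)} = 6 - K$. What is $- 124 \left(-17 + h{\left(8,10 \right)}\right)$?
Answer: $2108 - 124 i \approx 2108.0 - 124.0 i$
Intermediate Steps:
$h{\left(g,m \right)} = i$ ($h{\left(g,m \right)} = \sqrt{\left(6 - 5\right) - 2} = \sqrt{1 - 2} = \sqrt{-1} = i$)
$- 124 \left(-17 + h{\left(8,10 \right)}\right) = - 124 \left(-17 + i\right) = 2108 - 124 i$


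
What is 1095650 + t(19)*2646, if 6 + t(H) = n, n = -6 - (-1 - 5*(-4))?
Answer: 1013624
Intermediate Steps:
n = -25 (n = -6 - (-1 + 20) = -6 - 1*19 = -6 - 19 = -25)
t(H) = -31 (t(H) = -6 - 25 = -31)
1095650 + t(19)*2646 = 1095650 - 31*2646 = 1095650 - 82026 = 1013624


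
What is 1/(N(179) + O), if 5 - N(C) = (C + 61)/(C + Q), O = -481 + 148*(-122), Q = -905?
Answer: -121/2242332 ≈ -5.3962e-5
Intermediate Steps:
O = -18537 (O = -481 - 18056 = -18537)
N(C) = 5 - (61 + C)/(-905 + C) (N(C) = 5 - (C + 61)/(C - 905) = 5 - (61 + C)/(-905 + C))
1/(N(179) + O) = 1/(2*(-2293 + 2*179)/(-905 + 179) - 18537) = 1/(2*(-2293 + 358)/(-726) - 18537) = 1/(2*(-1/726)*(-1935) - 18537) = 1/(645/121 - 18537) = 1/(-2242332/121) = -121/2242332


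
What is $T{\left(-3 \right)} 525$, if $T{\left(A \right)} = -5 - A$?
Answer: $-1050$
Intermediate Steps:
$T{\left(-3 \right)} 525 = \left(-5 - -3\right) 525 = \left(-5 + 3\right) 525 = \left(-2\right) 525 = -1050$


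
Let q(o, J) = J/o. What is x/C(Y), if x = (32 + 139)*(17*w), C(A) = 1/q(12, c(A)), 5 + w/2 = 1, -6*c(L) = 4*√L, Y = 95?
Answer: 1292*√95 ≈ 12593.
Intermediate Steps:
c(L) = -2*√L/3
w = -8 (w = -10 + 2*1 = -10 + 2 = -8)
C(A) = -18/√A (C(A) = 1/(-2*√A/3/12) = 1/(-2*√A/3*(1/12)) = 1/(-√A/18) = -18/√A)
x = -23256 (x = (32 + 139)*(17*(-8)) = 171*(-136) = -23256)
x/C(Y) = -23256*(-√95/18) = -(-1292)*√95 = 1292*√95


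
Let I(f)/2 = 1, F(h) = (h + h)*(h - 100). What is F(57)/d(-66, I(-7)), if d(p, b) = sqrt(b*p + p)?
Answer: 817*I*sqrt(22)/11 ≈ 348.37*I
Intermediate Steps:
F(h) = 2*h*(-100 + h) (F(h) = (2*h)*(-100 + h) = 2*h*(-100 + h))
I(f) = 2 (I(f) = 2*1 = 2)
d(p, b) = sqrt(p + b*p)
F(57)/d(-66, I(-7)) = (2*57*(-100 + 57))/(sqrt(-66*(1 + 2))) = (2*57*(-43))/(sqrt(-66*3)) = -4902*(-I*sqrt(22)/66) = -(-817)*I*sqrt(22)/11 = 817*I*sqrt(22)/11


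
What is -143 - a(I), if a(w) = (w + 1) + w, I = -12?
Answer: -120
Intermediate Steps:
a(w) = 1 + 2*w (a(w) = (1 + w) + w = 1 + 2*w)
-143 - a(I) = -143 - (1 + 2*(-12)) = -143 - (1 - 24) = -143 - 1*(-23) = -143 + 23 = -120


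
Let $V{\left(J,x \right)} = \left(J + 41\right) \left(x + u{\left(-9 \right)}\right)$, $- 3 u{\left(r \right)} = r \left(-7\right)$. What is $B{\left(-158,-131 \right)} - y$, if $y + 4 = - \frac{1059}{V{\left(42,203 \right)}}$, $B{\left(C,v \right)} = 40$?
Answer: $\frac{665723}{15106} \approx 44.07$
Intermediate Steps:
$u{\left(r \right)} = \frac{7 r}{3}$ ($u{\left(r \right)} = - \frac{r \left(-7\right)}{3} = - \frac{\left(-7\right) r}{3} = \frac{7 r}{3}$)
$V{\left(J,x \right)} = \left(-21 + x\right) \left(41 + J\right)$ ($V{\left(J,x \right)} = \left(J + 41\right) \left(x + \frac{7}{3} \left(-9\right)\right) = \left(41 + J\right) \left(x - 21\right) = \left(41 + J\right) \left(-21 + x\right) = \left(-21 + x\right) \left(41 + J\right)$)
$y = - \frac{61483}{15106}$ ($y = -4 - \frac{1059}{-861 - 882 + 41 \cdot 203 + 42 \cdot 203} = -4 - \frac{1059}{-861 - 882 + 8323 + 8526} = -4 - \frac{1059}{15106} = - \frac{61483}{15106} \approx -4.0701$)
$B{\left(-158,-131 \right)} - y = 40 - - \frac{61483}{15106} = 40 + \frac{61483}{15106} = \frac{665723}{15106}$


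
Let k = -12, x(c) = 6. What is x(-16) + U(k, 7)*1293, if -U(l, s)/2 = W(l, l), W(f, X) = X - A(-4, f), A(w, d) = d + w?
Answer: -10338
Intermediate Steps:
W(f, X) = 4 + X - f (W(f, X) = X - (f - 4) = X - (-4 + f) = X + (4 - f) = 4 + X - f)
U(l, s) = -8 (U(l, s) = -2*(4 + l - l) = -2*4 = -8)
x(-16) + U(k, 7)*1293 = 6 - 8*1293 = 6 - 10344 = -10338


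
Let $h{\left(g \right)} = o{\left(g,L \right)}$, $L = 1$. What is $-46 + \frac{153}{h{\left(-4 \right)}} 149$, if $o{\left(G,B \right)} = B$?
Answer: $22751$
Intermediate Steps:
$h{\left(g \right)} = 1$
$-46 + \frac{153}{h{\left(-4 \right)}} 149 = -46 + \frac{153}{1} \cdot 149 = -46 + 153 \cdot 1 \cdot 149 = -46 + 153 \cdot 149 = -46 + 22797 = 22751$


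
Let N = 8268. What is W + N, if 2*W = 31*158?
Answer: 10717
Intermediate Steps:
W = 2449 (W = (31*158)/2 = (½)*4898 = 2449)
W + N = 2449 + 8268 = 10717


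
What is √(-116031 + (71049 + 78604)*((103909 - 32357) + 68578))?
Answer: √20970758859 ≈ 1.4481e+5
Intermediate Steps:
√(-116031 + (71049 + 78604)*((103909 - 32357) + 68578)) = √(-116031 + 149653*(71552 + 68578)) = √(-116031 + 149653*140130) = √(-116031 + 20970874890) = √20970758859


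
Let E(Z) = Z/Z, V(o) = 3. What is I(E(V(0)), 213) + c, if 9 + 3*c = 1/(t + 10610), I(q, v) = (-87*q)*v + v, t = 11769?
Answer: -1230016976/67137 ≈ -18321.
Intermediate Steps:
E(Z) = 1
I(q, v) = v - 87*q*v (I(q, v) = -87*q*v + v = v - 87*q*v)
c = -201410/67137 (c = -3 + 1/(3*(11769 + 10610)) = -3 + (⅓)/22379 = -3 + (⅓)*(1/22379) = -3 + 1/67137 = -201410/67137 ≈ -3.0000)
I(E(V(0)), 213) + c = 213*(1 - 87*1) - 201410/67137 = 213*(1 - 87) - 201410/67137 = 213*(-86) - 201410/67137 = -18318 - 201410/67137 = -1230016976/67137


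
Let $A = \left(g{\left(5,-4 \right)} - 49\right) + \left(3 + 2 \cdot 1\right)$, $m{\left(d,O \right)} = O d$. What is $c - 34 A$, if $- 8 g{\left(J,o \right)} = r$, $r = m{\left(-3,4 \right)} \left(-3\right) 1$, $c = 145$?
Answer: $1794$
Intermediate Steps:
$r = 36$ ($r = 4 \left(-3\right) \left(-3\right) 1 = \left(-12\right) \left(-3\right) 1 = 36 \cdot 1 = 36$)
$g{\left(J,o \right)} = - \frac{9}{2}$ ($g{\left(J,o \right)} = \left(- \frac{1}{8}\right) 36 = - \frac{9}{2}$)
$A = - \frac{97}{2}$ ($A = \left(- \frac{9}{2} - 49\right) + \left(3 + 2 \cdot 1\right) = - \frac{107}{2} + \left(3 + 2\right) = - \frac{107}{2} + 5 = - \frac{97}{2} \approx -48.5$)
$c - 34 A = 145 - -1649 = 145 + 1649 = 1794$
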